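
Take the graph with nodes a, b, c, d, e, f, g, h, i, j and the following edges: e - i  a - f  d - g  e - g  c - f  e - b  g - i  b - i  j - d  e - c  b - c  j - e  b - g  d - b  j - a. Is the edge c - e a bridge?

No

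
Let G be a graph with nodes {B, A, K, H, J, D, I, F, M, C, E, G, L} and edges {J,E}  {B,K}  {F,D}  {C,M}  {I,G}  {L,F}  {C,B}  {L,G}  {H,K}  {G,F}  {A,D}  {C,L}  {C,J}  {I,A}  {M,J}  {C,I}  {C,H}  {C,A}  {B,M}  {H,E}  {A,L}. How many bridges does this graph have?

The edges on the cycle C-B-K-H-C are not bridges since each lies on that cycle.
Every edge lies on some cycle, so there are no bridges.

0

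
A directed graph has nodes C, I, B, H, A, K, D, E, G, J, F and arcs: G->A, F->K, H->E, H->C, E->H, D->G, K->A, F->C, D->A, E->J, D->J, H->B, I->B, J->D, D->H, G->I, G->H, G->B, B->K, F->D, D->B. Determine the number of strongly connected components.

7

{D, E, G, H, J} are all mutually reachable — one SCC of size 5.
{A} is an SCC by itself.
{C} is an SCC by itself.
{B} is an SCC by itself.
{K} is an SCC by itself.
(and 2 more singleton SCCs)
That gives 7 strongly connected components.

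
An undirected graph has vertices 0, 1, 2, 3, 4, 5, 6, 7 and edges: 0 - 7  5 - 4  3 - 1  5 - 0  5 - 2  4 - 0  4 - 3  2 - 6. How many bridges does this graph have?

5

The edges on the cycle 5-4-0-5 are not bridges since each lies on that cycle.
But removing 3 - 1 disconnects 3 from 1; removing 0 - 7 disconnects 0 from 7; removing 5 - 2 disconnects 5 from 2; removing 4 - 3 disconnects 4 from 3 — these are bridges.
In total 5 edges are bridges.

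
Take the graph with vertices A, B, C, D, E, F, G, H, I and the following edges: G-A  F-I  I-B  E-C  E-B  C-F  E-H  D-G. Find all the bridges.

The edges on the cycle E-C-F-I-B-E are not bridges since each lies on that cycle.
But removing D-G disconnects D from G; removing A-G disconnects A from G; removing E-H disconnects E from H — these are bridges.

A-G, D-G, E-H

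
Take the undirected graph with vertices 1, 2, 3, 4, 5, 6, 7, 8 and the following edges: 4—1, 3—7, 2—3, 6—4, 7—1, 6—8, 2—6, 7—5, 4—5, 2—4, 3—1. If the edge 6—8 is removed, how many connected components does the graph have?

Before removal there is 1 component.
6—8 is a bridge — removing it separates 6's side from 8's side.
After removal: 2 components.

2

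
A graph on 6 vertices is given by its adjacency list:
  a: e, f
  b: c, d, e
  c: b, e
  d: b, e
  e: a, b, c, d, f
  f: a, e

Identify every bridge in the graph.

The edges on the cycle e-a-f-e are not bridges since each lies on that cycle.
Every edge lies on some cycle, so there are no bridges.

none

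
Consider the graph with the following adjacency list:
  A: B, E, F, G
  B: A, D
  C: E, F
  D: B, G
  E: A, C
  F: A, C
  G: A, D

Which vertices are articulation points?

Removing A increases the component count from 1 to 2, so A is a cut vertex.
By contrast removing C leaves 1 component; it is not a cut vertex. No other vertex is a cut vertex either.

A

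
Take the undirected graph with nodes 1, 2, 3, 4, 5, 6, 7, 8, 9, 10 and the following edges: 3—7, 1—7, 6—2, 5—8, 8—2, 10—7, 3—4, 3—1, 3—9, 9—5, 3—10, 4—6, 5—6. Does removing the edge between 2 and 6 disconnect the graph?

After removing 2—6, the path 2-8-5-6 still connects them, so the edge is not a bridge.

No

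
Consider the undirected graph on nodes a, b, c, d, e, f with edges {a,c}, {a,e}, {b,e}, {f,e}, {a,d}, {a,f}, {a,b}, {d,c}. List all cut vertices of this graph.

Removing a increases the component count from 1 to 2, so a is a cut vertex.
By contrast removing b leaves 1 component; it is not a cut vertex. No other vertex is a cut vertex either.

a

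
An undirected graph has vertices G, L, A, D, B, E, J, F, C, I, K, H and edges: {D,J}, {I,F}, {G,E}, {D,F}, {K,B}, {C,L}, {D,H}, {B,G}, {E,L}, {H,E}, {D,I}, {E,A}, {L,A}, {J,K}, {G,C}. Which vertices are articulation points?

D

Removing D increases the component count from 1 to 2, so D is a cut vertex.
By contrast removing L leaves 1 component; it is not a cut vertex. No other vertex is a cut vertex either.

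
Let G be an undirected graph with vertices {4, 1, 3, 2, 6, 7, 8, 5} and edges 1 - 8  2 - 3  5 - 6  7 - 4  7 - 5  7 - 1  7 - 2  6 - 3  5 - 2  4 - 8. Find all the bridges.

none

The edges on the cycle 7-5-6-3-2-7 are not bridges since each lies on that cycle.
Every edge lies on some cycle, so there are no bridges.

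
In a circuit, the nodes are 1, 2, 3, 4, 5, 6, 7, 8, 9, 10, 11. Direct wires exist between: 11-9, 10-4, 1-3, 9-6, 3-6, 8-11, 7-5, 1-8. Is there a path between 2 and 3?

The component containing 2 is {2}, and 3 is not in it.

No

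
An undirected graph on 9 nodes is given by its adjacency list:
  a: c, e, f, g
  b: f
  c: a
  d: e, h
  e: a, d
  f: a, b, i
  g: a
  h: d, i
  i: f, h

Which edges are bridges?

a-c, a-g, b-f

The edges on the cycle d-h-i-f-a-e-d are not bridges since each lies on that cycle.
But removing a-g disconnects a from g; removing c-a disconnects c from a; removing f-b disconnects f from b — these are bridges.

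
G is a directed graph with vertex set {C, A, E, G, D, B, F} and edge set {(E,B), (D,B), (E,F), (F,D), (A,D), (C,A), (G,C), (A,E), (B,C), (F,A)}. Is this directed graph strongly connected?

There is no directed path from C to G, so the graph is not strongly connected.

No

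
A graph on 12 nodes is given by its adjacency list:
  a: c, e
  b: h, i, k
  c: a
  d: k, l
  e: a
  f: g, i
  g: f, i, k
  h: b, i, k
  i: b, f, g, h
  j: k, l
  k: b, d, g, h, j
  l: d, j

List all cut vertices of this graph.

Removing a increases the component count from 2 to 3, so a is a cut vertex.
Removing k increases the component count from 2 to 3, so k is a cut vertex.
By contrast removing j leaves 2 components; it is not a cut vertex. No other vertex is a cut vertex either.

a, k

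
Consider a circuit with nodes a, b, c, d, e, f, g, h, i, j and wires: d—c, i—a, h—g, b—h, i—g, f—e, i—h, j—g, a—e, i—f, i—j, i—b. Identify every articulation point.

i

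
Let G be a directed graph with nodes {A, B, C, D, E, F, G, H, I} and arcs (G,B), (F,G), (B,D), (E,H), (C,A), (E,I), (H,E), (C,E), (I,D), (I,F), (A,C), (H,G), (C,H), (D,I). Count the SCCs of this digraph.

3

{B, D, F, G, I} are all mutually reachable — one SCC of size 5.
{A, C} are all mutually reachable — one SCC of size 2.
{E, H} are all mutually reachable — one SCC of size 2.
That gives 3 strongly connected components.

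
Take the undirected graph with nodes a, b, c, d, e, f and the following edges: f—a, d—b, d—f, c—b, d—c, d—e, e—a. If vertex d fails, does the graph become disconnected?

Yes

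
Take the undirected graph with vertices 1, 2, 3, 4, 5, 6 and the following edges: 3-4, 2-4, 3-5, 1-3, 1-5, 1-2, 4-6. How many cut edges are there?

1

The edges on the cycle 1-3-5-1 are not bridges since each lies on that cycle.
But removing 4-6 disconnects 4 from 6 — this is a bridge.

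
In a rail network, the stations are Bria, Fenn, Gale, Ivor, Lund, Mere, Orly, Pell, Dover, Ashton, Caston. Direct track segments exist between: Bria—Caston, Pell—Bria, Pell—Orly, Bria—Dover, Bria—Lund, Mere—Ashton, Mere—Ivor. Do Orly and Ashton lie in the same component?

No

The component containing Orly is {Bria, Lund, Orly, Pell, Dover, Caston}, and Ashton is not in it.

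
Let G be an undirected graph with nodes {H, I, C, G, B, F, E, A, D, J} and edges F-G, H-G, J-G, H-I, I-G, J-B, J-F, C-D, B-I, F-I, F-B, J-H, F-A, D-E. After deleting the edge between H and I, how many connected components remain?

H and I are still connected via H-G-I, so the component count stays at 2.

2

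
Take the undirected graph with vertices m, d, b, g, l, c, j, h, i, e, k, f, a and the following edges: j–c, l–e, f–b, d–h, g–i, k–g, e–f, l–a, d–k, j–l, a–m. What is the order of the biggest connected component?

Starting from d we can reach d, g, h, i, k. That is one component of size 5.
Starting from a we can reach a, b, c, e, f, j, l, m. That is one component of size 8.
The largest has 8 vertices.

8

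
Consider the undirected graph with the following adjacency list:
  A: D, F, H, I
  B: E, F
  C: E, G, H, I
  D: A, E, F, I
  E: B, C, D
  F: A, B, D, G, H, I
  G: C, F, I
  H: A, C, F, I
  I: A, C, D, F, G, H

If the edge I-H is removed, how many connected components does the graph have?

1

I and H are still connected via I-C-H, so the component count stays at 1.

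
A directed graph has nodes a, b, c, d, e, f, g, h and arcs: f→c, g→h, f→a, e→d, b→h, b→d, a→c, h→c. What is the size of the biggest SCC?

1

{f} is an SCC by itself.
{d} is an SCC by itself.
{h} is an SCC by itself.
{b} is an SCC by itself.
{e} is an SCC by itself.
(and 3 more singleton SCCs)
The largest has 1 vertex.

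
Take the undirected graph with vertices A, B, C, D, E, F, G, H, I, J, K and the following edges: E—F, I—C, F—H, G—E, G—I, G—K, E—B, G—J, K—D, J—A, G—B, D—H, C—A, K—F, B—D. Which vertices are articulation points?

G

Removing G increases the component count from 1 to 2, so G is a cut vertex.
By contrast removing A leaves 1 component; it is not a cut vertex. No other vertex is a cut vertex either.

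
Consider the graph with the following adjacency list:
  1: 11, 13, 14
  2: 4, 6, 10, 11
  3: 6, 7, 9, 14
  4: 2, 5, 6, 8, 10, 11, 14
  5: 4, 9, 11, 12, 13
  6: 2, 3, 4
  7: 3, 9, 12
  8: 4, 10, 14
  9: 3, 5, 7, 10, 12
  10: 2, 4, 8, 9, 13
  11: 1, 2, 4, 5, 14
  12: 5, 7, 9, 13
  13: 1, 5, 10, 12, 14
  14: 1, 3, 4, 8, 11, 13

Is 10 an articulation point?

Deleting 10 leaves 1 component (was 1) (its neighbors 2, 4, 8, 9, 13 remain connected to each other), so 10 is not a cut vertex.

No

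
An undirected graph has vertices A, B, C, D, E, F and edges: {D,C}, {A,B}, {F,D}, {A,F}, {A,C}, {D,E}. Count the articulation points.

2

Removing A increases the component count from 1 to 2, so A is a cut vertex.
Removing D increases the component count from 1 to 2, so D is a cut vertex.
By contrast removing B leaves 1 component; it is not a cut vertex. No other vertex is a cut vertex either.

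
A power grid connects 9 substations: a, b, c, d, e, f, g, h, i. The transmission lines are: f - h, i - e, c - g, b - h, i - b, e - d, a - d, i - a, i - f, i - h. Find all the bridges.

c-g

The edges on the cycle i-e-d-a-i are not bridges since each lies on that cycle.
But removing g - c disconnects g from c — this is a bridge.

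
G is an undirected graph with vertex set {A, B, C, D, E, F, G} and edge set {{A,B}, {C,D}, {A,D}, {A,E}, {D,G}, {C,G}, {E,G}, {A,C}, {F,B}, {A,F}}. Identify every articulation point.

A

Removing A increases the component count from 1 to 2, so A is a cut vertex.
By contrast removing C leaves 1 component; it is not a cut vertex. No other vertex is a cut vertex either.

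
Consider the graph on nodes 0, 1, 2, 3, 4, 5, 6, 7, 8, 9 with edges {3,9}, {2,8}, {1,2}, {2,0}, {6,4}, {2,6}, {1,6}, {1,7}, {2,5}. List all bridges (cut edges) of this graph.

The edges on the cycle 1-2-6-1 are not bridges since each lies on that cycle.
But removing 1–7 disconnects 1 from 7; removing 8–2 disconnects 8 from 2; removing 2–0 disconnects 2 from 0; removing 3–9 disconnects 3 from 9 — these are bridges.
In total 6 edges are bridges.

0-2, 1-7, 2-5, 2-8, 3-9, 4-6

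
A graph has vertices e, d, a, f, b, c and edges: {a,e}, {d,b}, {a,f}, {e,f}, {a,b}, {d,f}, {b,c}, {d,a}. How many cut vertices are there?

Removing b increases the component count from 1 to 2, so b is a cut vertex.
By contrast removing f leaves 1 component; it is not a cut vertex. No other vertex is a cut vertex either.

1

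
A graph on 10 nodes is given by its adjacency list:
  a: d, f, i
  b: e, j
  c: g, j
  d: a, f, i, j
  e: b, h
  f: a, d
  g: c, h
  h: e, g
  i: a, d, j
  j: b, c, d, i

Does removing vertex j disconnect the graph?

Deleting j raises the number of components from 1 to 2, so j is a cut vertex.

Yes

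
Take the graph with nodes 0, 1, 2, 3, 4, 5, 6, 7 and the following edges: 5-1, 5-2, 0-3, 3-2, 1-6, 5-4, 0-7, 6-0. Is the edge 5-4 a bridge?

Yes

Removing 5-4 leaves no path between 5 and 4: the component count goes from 1 to 2. So it is a bridge.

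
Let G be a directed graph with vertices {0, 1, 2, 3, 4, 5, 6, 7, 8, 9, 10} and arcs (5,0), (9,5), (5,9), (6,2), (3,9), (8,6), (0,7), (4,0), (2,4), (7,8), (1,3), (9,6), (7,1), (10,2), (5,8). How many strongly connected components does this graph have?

2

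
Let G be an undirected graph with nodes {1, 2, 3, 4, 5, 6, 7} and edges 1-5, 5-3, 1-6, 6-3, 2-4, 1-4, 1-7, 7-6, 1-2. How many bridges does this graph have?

The edges on the cycle 1-2-4-1 are not bridges since each lies on that cycle.
Every edge lies on some cycle, so there are no bridges.

0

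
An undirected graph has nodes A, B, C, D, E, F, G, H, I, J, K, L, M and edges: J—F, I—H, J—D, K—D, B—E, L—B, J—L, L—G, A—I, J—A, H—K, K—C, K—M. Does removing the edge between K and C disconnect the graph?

Yes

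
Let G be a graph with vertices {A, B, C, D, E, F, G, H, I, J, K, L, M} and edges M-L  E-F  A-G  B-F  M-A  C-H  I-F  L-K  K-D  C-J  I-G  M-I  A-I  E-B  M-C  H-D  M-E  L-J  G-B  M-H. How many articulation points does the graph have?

1

Removing M increases the component count from 1 to 2, so M is a cut vertex.
By contrast removing F leaves 1 component; it is not a cut vertex. No other vertex is a cut vertex either.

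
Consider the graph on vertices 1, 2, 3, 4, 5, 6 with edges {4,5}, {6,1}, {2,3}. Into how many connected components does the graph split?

Starting from 4 we can reach 4, 5. That is one component of size 2.
Starting from 2 we can reach 2, 3. That is one component of size 2.
Starting from 1 we can reach 1, 6. That is one component of size 2.
Total: 3 components.

3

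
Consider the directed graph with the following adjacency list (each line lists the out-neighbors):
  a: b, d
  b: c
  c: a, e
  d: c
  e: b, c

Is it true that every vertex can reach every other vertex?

From d we can reach every vertex (a, b, c, d, e), and every vertex can reach d (a, b, c, d, e). So the whole graph is one strongly connected component.

Yes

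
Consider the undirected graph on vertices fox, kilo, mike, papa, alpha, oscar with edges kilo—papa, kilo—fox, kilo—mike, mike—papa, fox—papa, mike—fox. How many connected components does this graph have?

3

oscar is isolated — a component by itself.
alpha is isolated — a component by itself.
Starting from fox we can reach fox, kilo, mike, papa. That is one component of size 4.
Total: 3 components.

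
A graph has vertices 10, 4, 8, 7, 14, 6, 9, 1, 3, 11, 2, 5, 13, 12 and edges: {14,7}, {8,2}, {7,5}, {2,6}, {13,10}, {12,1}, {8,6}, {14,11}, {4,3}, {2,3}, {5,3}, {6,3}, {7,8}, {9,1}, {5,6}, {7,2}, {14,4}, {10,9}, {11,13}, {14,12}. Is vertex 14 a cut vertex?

Yes

Deleting 14 raises the number of components from 1 to 2, so 14 is a cut vertex.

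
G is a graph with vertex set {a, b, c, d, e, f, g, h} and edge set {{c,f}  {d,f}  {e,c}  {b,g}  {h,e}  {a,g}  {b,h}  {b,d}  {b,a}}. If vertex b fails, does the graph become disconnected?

Deleting b raises the number of components from 1 to 2, so b is a cut vertex.

Yes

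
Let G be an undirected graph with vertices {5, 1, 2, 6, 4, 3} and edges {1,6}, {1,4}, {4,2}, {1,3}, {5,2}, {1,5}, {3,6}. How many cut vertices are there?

Removing 1 increases the component count from 1 to 2, so 1 is a cut vertex.
By contrast removing 4 leaves 1 component; it is not a cut vertex. No other vertex is a cut vertex either.

1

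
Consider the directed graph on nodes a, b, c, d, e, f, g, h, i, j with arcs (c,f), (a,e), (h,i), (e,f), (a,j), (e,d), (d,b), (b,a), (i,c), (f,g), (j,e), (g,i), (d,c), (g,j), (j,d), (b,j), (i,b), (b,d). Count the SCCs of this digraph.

2

{a, b, c, d, e, f, g, i, j} are all mutually reachable — one SCC of size 9.
{h} is an SCC by itself.
That gives 2 strongly connected components.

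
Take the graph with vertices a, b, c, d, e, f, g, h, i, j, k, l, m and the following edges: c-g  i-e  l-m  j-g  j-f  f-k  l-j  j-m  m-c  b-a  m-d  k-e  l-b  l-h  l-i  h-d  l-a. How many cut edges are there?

0

The edges on the cycle l-b-a-l are not bridges since each lies on that cycle.
Every edge lies on some cycle, so there are no bridges.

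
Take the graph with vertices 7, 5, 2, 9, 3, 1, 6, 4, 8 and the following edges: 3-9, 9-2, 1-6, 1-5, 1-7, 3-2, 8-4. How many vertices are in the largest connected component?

4

Starting from 4 we can reach 4, 8. That is one component of size 2.
Starting from 2 we can reach 2, 3, 9. That is one component of size 3.
Starting from 1 we can reach 1, 5, 6, 7. That is one component of size 4.
The largest has 4 vertices.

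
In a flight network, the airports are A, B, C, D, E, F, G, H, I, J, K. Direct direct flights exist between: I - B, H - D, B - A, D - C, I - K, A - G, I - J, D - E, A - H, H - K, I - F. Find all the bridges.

The edges on the cycle I-B-A-H-K-I are not bridges since each lies on that cycle.
But removing A - G disconnects A from G; removing D - E disconnects D from E; removing I - F disconnects I from F; removing D - H disconnects D from H — these are bridges.
In total 6 edges are bridges.

A-G, C-D, D-E, D-H, F-I, I-J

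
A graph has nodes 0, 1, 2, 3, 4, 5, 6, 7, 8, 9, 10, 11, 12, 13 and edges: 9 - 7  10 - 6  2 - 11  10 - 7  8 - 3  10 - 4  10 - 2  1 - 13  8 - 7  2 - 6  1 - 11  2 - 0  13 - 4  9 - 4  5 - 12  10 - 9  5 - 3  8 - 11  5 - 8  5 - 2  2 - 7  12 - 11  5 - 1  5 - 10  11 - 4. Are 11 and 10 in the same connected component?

Yes

From 11 we can reach 0, 1, 2, 3, 4, 5, 6, 7, 8, 9, 10, 11, 12, 13, which includes 10.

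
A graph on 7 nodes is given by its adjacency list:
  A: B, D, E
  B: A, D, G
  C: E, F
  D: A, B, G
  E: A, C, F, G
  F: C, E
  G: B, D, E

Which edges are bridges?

none

The edges on the cycle E-F-C-E are not bridges since each lies on that cycle.
Every edge lies on some cycle, so there are no bridges.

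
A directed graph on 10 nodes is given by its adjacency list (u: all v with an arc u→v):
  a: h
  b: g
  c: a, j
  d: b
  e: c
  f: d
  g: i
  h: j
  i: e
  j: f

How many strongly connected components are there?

1

{a, b, c, d, e, f, g, h, i, j} are all mutually reachable — one SCC of size 10.
That gives 1 strongly connected component.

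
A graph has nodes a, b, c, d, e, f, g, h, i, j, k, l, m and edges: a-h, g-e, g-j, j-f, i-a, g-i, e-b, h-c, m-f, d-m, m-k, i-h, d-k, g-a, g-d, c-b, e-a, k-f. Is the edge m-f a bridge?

No

After removing m-f, the path m-k-f still connects them, so the edge is not a bridge.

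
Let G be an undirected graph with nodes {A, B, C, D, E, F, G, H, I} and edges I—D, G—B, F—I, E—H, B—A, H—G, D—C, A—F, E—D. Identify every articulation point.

Removing D increases the component count from 1 to 2, so D is a cut vertex.
By contrast removing G leaves 1 component; it is not a cut vertex. No other vertex is a cut vertex either.

D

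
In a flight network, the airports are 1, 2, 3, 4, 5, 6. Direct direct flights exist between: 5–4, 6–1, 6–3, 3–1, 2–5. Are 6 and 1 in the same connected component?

Yes

From 6 we can reach 1, 3, 6, which includes 1.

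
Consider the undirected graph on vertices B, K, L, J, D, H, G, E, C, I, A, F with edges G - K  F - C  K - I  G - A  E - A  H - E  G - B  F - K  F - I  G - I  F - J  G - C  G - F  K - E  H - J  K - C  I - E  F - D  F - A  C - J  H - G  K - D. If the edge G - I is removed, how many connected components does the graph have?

2

G and I are still connected via G-F-I, so the component count stays at 2.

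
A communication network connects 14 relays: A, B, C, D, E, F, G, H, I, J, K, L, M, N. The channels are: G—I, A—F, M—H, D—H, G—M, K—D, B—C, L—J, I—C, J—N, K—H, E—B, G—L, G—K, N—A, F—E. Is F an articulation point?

Deleting F leaves 1 component (was 1) (its neighbors A, E remain connected to each other), so F is not a cut vertex.

No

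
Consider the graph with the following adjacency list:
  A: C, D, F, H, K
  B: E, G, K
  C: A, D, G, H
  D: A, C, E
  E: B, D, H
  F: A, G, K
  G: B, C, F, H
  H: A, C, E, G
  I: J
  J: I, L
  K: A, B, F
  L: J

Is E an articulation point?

No

Deleting E leaves 2 components (was 2), so E is not a cut vertex.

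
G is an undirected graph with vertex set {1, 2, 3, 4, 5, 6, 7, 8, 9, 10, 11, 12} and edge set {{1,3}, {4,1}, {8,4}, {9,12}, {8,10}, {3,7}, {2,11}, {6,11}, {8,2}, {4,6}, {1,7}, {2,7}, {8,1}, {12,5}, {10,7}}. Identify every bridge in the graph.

12-5, 12-9

The edges on the cycle 8-4-6-11-2-8 are not bridges since each lies on that cycle.
But removing 12 - 5 disconnects 12 from 5; removing 9 - 12 disconnects 9 from 12 — these are bridges.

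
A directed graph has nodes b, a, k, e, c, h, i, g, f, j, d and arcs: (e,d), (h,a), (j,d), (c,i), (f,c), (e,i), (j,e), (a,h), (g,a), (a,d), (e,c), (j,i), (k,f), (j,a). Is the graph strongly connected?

No

There is no directed path from j to f, so the graph is not strongly connected.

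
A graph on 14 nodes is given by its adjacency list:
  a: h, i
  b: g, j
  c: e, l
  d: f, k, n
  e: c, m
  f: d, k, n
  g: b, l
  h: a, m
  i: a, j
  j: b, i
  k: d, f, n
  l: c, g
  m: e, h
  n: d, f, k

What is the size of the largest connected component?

10

Starting from d we can reach d, f, k, n. That is one component of size 4.
Starting from a we can reach a, b, c, e, g, h, i, j, l, m. That is one component of size 10.
The largest has 10 vertices.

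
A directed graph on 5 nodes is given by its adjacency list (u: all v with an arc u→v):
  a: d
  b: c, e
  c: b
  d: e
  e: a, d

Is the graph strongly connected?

There is no directed path from d to c, so the graph is not strongly connected.

No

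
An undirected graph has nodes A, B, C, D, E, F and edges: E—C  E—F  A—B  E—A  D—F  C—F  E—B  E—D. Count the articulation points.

1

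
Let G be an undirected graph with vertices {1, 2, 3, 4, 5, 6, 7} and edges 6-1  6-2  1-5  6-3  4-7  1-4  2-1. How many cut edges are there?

4

The edges on the cycle 6-2-1-6 are not bridges since each lies on that cycle.
But removing 1-5 disconnects 1 from 5; removing 4-7 disconnects 4 from 7; removing 1-4 disconnects 1 from 4; removing 6-3 disconnects 6 from 3 — these are bridges.
That makes 4 bridges.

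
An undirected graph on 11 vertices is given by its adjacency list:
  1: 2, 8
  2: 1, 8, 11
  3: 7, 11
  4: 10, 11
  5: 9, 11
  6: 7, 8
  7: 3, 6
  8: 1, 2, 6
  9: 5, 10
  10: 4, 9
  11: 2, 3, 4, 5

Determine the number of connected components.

Starting from 1 we can reach 1, 2, 3, 4, 5, 6, 7, 8, 9, 10, 11. That is one component of size 11.
Total: 1 component.

1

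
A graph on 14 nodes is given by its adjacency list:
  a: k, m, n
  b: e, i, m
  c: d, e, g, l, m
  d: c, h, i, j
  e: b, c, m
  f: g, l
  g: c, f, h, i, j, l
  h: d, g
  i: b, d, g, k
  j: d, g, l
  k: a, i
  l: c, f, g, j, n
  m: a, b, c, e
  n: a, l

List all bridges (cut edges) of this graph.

none

The edges on the cycle i-k-a-n-l-j-d-i are not bridges since each lies on that cycle.
Every edge lies on some cycle, so there are no bridges.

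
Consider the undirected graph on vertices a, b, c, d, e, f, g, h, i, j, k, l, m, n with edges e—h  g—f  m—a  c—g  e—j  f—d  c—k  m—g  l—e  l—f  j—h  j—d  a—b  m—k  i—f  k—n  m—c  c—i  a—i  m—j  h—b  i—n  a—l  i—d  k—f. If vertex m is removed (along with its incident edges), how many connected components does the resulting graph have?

1

With m gone, the remaining components are: {a, b, c, d, e, f, g, h, i, j, k, l, n}.
That is 1 component.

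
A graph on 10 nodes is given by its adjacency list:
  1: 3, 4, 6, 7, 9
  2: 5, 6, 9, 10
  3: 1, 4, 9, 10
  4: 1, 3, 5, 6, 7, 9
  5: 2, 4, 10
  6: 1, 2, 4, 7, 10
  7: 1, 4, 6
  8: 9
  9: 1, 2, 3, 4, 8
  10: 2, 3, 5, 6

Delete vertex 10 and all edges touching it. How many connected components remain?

1

With 10 gone, the remaining components are: {1, 2, 3, 4, 5, 6, 7, 8, 9}.
That is 1 component.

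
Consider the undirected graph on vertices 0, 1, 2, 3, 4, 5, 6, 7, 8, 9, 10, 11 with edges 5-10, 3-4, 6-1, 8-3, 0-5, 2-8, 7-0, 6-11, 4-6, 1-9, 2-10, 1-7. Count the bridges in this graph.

The edges on the cycle 2-8-3-4-6-1-7-0-5-10-2 are not bridges since each lies on that cycle.
But removing 11-6 disconnects 11 from 6; removing 9-1 disconnects 9 from 1 — these are bridges.
That makes 2 bridges.

2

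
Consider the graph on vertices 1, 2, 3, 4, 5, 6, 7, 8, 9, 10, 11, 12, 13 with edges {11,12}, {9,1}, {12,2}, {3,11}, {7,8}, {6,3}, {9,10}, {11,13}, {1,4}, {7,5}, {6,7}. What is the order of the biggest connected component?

Starting from 1 we can reach 1, 4, 9, 10. That is one component of size 4.
Starting from 2 we can reach 2, 3, 5, 6, 7, 8, 11, 12, 13. That is one component of size 9.
The largest has 9 vertices.

9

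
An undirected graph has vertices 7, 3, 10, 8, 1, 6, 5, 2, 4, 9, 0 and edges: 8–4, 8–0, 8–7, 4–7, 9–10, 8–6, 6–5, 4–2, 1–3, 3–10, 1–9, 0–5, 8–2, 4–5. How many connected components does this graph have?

Starting from 1 we can reach 1, 3, 9, 10. That is one component of size 4.
Starting from 0 we can reach 0, 2, 4, 5, 6, 7, 8. That is one component of size 7.
Total: 2 components.

2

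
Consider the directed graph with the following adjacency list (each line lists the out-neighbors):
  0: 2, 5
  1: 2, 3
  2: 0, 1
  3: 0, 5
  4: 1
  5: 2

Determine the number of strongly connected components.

2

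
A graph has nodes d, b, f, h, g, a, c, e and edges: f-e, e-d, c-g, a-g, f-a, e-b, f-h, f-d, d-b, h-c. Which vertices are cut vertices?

Removing f increases the component count from 1 to 2, so f is a cut vertex.
By contrast removing h leaves 1 component; it is not a cut vertex. No other vertex is a cut vertex either.

f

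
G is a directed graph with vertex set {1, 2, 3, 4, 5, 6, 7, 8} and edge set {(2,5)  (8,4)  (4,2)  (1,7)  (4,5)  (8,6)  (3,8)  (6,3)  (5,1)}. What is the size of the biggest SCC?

3

{3, 6, 8} are all mutually reachable — one SCC of size 3.
{5} is an SCC by itself.
{4} is an SCC by itself.
{7} is an SCC by itself.
{1} is an SCC by itself.
(and 1 more singleton SCC)
The largest has 3 vertices.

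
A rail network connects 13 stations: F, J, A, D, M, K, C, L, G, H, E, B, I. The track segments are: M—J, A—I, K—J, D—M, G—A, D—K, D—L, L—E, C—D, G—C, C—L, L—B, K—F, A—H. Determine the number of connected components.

Starting from A we can reach A, B, C, D, E, F, G, H, I, J, K, L, M. That is one component of size 13.
Total: 1 component.

1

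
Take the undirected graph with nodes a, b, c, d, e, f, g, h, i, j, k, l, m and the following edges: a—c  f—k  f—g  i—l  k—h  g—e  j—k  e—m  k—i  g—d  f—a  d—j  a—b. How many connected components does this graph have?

1

Starting from a we can reach a, b, c, d, e, f, g, h, i, j, k, l, m. That is one component of size 13.
Total: 1 component.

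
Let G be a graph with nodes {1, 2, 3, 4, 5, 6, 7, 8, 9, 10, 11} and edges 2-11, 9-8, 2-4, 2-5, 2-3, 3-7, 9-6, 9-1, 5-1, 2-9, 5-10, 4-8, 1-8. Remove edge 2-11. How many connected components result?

Before removal there is 1 component.
2-11 is a bridge — removing it separates 2's side from 11's side.
After removal: 2 components.

2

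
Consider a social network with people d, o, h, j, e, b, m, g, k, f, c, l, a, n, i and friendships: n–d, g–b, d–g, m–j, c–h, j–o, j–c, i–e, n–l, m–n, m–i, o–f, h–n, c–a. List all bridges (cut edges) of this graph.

a-c, b-g, d-g, d-n, e-i, f-o, i-m, j-o, l-n

The edges on the cycle m-j-c-h-n-m are not bridges since each lies on that cycle.
But removing n–d disconnects n from d; removing m–i disconnects m from i; removing g–b disconnects g from b; removing l–n disconnects l from n — these are bridges.
In total 9 edges are bridges.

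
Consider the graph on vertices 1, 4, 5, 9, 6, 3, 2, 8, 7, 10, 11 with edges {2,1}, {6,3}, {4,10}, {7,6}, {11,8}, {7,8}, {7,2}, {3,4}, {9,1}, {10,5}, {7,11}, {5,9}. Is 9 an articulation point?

Deleting 9 leaves 1 component (was 1) (its neighbors 1, 5 remain connected to each other), so 9 is not a cut vertex.

No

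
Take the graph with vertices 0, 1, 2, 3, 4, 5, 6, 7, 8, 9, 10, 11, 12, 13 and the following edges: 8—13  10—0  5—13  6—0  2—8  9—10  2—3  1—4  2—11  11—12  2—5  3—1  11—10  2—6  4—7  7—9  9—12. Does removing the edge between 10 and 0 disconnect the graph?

After removing 10—0, the path 10-11-2-6-0 still connects them, so the edge is not a bridge.

No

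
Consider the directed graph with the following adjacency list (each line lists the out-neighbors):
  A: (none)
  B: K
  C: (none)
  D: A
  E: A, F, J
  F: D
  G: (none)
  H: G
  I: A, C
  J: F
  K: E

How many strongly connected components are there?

11

{A} is an SCC by itself.
{J} is an SCC by itself.
{F} is an SCC by itself.
{G} is an SCC by itself.
{B} is an SCC by itself.
(and 6 more singleton SCCs)
That gives 11 strongly connected components.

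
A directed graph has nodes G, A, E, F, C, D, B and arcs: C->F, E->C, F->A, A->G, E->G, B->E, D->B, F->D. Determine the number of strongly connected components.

3

{B, C, D, E, F} are all mutually reachable — one SCC of size 5.
{A} is an SCC by itself.
{G} is an SCC by itself.
That gives 3 strongly connected components.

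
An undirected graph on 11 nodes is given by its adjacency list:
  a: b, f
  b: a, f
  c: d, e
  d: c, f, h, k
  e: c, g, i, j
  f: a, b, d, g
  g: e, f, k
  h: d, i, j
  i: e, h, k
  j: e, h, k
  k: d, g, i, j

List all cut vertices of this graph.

f

Removing f increases the component count from 1 to 2, so f is a cut vertex.
By contrast removing h leaves 1 component; it is not a cut vertex. No other vertex is a cut vertex either.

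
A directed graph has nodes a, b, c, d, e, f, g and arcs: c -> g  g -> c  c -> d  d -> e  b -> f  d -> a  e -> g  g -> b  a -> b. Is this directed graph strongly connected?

No

There is no directed path from b to a, so the graph is not strongly connected.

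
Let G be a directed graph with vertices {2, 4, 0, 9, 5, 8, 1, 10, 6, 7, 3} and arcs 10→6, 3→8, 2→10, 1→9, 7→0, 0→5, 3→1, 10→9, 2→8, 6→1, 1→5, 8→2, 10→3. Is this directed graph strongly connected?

No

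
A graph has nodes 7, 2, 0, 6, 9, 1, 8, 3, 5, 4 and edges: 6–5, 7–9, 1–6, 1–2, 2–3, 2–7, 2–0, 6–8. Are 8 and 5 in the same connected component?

Yes

From 8 we can reach 0, 1, 2, 3, 5, 6, 7, 8, 9, which includes 5.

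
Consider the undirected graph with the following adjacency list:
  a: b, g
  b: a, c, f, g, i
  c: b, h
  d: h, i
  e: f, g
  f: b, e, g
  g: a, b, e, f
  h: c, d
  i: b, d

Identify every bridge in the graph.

The edges on the cycle b-f-e-g-b are not bridges since each lies on that cycle.
Every edge lies on some cycle, so there are no bridges.

none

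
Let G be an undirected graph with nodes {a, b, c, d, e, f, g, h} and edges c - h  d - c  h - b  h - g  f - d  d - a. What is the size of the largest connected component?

7

e is isolated — a component by itself.
Starting from a we can reach a, b, c, d, f, g, h. That is one component of size 7.
The largest has 7 vertices.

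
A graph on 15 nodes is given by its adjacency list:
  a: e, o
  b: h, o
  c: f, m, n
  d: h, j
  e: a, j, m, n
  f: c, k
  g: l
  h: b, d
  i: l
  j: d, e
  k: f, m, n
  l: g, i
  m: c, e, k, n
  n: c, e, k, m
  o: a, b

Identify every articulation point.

Removing e increases the component count from 2 to 3, so e is a cut vertex.
Removing l increases the component count from 2 to 3, so l is a cut vertex.
By contrast removing k leaves 2 components; it is not a cut vertex. No other vertex is a cut vertex either.

e, l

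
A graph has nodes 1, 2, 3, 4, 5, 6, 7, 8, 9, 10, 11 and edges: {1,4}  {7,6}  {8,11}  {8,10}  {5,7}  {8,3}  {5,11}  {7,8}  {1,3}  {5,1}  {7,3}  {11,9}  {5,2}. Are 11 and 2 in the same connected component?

Yes

From 11 we can reach 1, 2, 3, 4, 5, 6, 7, 8, 9, 10, 11, which includes 2.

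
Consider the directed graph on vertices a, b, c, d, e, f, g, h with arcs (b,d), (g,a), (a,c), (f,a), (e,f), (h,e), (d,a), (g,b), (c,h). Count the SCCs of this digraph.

{a, c, e, f, h} are all mutually reachable — one SCC of size 5.
{d} is an SCC by itself.
{g} is an SCC by itself.
{b} is an SCC by itself.
That gives 4 strongly connected components.

4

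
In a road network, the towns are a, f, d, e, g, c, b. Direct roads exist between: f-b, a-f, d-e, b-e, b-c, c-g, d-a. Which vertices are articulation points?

Removing b increases the component count from 1 to 2, so b is a cut vertex.
Removing c increases the component count from 1 to 2, so c is a cut vertex.
By contrast removing a leaves 1 component; it is not a cut vertex. No other vertex is a cut vertex either.

b, c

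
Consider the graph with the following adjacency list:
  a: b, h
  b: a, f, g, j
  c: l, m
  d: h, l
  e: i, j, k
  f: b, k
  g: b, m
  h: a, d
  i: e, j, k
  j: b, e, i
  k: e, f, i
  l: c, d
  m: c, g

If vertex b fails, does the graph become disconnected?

Yes

Deleting b raises the number of components from 1 to 2, so b is a cut vertex.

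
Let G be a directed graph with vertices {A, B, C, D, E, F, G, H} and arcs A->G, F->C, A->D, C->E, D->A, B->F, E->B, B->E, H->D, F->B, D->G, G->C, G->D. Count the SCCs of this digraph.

3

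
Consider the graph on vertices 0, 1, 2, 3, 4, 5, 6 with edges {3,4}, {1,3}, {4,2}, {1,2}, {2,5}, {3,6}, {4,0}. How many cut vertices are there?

3

Removing 2 increases the component count from 1 to 2, so 2 is a cut vertex.
Removing 3 increases the component count from 1 to 2, so 3 is a cut vertex.
Removing 4 increases the component count from 1 to 2, so 4 is a cut vertex.
By contrast removing 1 leaves 1 component; it is not a cut vertex. No other vertex is a cut vertex either.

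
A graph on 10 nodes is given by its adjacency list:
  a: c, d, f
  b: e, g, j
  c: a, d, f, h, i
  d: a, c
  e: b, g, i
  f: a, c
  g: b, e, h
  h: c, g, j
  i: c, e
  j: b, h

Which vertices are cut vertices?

Removing c increases the component count from 1 to 2, so c is a cut vertex.
By contrast removing j leaves 1 component; it is not a cut vertex. No other vertex is a cut vertex either.

c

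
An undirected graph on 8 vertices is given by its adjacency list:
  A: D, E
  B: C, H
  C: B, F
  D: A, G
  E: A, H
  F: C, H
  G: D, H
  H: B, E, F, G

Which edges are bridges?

The edges on the cycle H-E-A-D-G-H are not bridges since each lies on that cycle.
Every edge lies on some cycle, so there are no bridges.

none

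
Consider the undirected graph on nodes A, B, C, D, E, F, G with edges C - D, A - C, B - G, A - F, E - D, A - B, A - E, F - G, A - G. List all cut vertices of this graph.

A

Removing A increases the component count from 1 to 2, so A is a cut vertex.
By contrast removing D leaves 1 component; it is not a cut vertex. No other vertex is a cut vertex either.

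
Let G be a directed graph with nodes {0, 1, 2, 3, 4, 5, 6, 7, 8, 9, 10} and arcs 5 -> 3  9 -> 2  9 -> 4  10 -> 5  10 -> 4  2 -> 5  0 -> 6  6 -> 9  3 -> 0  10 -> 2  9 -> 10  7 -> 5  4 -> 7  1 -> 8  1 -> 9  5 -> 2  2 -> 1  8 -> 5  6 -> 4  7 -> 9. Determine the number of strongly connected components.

{0, 1, 2, 3, 4, 5, 6, 7, 8, 9, 10} are all mutually reachable — one SCC of size 11.
That gives 1 strongly connected component.

1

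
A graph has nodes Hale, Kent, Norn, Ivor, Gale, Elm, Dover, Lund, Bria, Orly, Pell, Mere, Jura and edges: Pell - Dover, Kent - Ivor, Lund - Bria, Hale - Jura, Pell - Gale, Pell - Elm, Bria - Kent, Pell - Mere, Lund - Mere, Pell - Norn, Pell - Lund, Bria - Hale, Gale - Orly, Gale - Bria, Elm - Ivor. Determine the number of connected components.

Starting from Elm we can reach Elm, Bria, Gale, Hale, Ivor, Jura, Kent, Lund, Mere, Norn, Orly, Pell, Dover. That is one component of size 13.
Total: 1 component.

1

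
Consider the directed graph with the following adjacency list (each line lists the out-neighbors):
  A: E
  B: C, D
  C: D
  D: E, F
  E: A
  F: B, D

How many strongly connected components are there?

2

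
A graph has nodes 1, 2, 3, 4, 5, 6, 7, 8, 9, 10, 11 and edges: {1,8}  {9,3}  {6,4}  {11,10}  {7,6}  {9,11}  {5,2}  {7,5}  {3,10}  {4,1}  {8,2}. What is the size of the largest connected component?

7

Starting from 3 we can reach 3, 9, 10, 11. That is one component of size 4.
Starting from 1 we can reach 1, 2, 4, 5, 6, 7, 8. That is one component of size 7.
The largest has 7 vertices.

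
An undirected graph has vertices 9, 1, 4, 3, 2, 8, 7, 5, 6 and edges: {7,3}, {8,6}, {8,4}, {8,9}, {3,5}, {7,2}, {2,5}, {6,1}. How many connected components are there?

Starting from 2 we can reach 2, 3, 5, 7. That is one component of size 4.
Starting from 1 we can reach 1, 4, 6, 8, 9. That is one component of size 5.
Total: 2 components.

2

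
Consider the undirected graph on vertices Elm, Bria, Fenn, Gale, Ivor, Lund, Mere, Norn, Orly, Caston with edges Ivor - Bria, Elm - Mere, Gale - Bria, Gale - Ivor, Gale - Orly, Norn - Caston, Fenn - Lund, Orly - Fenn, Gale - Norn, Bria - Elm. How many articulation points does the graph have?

Removing Elm increases the component count from 1 to 2, so Elm is a cut vertex.
Removing Bria increases the component count from 1 to 2, so Bria is a cut vertex.
Removing Fenn increases the component count from 1 to 2, so Fenn is a cut vertex.
Likewise Gale, Norn, Orly are cut vertices.
By contrast removing Ivor leaves 1 component; it is not a cut vertex. No other vertex is a cut vertex either.

6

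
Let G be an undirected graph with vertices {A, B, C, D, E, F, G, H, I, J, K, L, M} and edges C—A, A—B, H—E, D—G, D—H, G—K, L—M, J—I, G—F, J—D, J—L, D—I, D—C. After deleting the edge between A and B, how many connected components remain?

2

Before removal there is 1 component.
A—B is a bridge — removing it separates A's side from B's side.
After removal: 2 components.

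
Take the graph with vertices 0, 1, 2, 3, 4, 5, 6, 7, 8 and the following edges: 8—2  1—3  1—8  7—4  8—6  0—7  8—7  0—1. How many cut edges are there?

4

The edges on the cycle 0-1-8-7-0 are not bridges since each lies on that cycle.
But removing 8—2 disconnects 8 from 2; removing 8—6 disconnects 8 from 6; removing 7—4 disconnects 7 from 4; removing 1—3 disconnects 1 from 3 — these are bridges.
That makes 4 bridges.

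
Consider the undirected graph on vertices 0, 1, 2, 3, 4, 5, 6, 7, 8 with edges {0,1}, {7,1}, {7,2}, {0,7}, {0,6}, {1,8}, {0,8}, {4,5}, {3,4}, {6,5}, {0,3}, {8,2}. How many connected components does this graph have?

Starting from 0 we can reach 0, 1, 2, 3, 4, 5, 6, 7, 8. That is one component of size 9.
Total: 1 component.

1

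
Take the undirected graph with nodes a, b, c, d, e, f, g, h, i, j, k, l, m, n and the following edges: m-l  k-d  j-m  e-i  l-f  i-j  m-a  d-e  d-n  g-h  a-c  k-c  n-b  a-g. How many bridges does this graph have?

6

The edges on the cycle k-d-e-i-j-m-a-c-k are not bridges since each lies on that cycle.
But removing n-b disconnects n from b; removing n-d disconnects n from d; removing l-f disconnects l from f; removing g-a disconnects g from a — these are bridges.
In total 6 edges are bridges.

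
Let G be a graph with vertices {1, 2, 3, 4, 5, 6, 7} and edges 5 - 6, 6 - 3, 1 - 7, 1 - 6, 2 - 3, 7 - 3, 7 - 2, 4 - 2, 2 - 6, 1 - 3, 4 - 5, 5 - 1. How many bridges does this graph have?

The edges on the cycle 5-1-7-3-6-5 are not bridges since each lies on that cycle.
Every edge lies on some cycle, so there are no bridges.

0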